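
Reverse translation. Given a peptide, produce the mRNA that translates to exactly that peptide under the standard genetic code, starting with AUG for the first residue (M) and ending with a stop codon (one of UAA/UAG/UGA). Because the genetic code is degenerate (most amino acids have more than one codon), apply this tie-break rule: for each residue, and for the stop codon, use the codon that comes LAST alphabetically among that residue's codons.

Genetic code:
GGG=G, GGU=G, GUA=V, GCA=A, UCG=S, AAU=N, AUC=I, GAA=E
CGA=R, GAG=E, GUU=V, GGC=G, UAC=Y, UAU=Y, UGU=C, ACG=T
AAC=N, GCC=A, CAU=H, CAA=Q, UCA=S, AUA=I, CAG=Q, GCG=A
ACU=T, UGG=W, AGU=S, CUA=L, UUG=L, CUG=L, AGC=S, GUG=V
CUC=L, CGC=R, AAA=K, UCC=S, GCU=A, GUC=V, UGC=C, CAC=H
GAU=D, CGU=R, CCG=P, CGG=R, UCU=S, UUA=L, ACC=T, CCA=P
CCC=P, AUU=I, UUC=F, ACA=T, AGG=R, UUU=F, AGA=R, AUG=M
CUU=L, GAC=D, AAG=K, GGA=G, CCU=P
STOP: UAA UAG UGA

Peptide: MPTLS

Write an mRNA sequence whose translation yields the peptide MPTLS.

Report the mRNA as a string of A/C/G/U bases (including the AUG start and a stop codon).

residue 1: M -> AUG (start codon)
residue 2: P codons sorted = CCA,CCC,CCG,CCU -> pick last = CCU
residue 3: T codons sorted = ACA,ACC,ACG,ACU -> pick last = ACU
residue 4: L codons sorted = CUA,CUC,CUG,CUU,UUA,UUG -> pick last = UUG
residue 5: S codons sorted = AGC,AGU,UCA,UCC,UCG,UCU -> pick last = UCU
terminator: stop codons sorted = UAA,UAG,UGA -> pick last = UGA

Answer: mRNA: AUGCCUACUUUGUCUUGA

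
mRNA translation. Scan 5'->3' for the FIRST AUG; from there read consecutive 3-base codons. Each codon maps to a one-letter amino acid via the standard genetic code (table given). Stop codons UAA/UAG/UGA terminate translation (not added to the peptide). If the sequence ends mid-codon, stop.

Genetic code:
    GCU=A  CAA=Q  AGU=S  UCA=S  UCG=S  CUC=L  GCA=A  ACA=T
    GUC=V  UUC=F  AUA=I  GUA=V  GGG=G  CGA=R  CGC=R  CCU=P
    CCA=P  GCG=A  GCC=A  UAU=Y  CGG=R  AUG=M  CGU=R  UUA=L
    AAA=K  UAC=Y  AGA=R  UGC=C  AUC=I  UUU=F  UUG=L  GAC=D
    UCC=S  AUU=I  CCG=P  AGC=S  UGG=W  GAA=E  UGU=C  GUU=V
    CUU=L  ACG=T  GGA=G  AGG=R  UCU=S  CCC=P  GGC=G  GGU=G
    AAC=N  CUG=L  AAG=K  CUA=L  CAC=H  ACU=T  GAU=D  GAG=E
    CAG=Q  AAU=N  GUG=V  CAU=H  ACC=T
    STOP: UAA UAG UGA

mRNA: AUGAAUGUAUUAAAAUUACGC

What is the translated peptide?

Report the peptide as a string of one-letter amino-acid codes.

start AUG at pos 0
pos 0: AUG -> M; peptide=M
pos 3: AAU -> N; peptide=MN
pos 6: GUA -> V; peptide=MNV
pos 9: UUA -> L; peptide=MNVL
pos 12: AAA -> K; peptide=MNVLK
pos 15: UUA -> L; peptide=MNVLKL
pos 18: CGC -> R; peptide=MNVLKLR
pos 21: only 0 nt remain (<3), stop (end of mRNA)

Answer: MNVLKLR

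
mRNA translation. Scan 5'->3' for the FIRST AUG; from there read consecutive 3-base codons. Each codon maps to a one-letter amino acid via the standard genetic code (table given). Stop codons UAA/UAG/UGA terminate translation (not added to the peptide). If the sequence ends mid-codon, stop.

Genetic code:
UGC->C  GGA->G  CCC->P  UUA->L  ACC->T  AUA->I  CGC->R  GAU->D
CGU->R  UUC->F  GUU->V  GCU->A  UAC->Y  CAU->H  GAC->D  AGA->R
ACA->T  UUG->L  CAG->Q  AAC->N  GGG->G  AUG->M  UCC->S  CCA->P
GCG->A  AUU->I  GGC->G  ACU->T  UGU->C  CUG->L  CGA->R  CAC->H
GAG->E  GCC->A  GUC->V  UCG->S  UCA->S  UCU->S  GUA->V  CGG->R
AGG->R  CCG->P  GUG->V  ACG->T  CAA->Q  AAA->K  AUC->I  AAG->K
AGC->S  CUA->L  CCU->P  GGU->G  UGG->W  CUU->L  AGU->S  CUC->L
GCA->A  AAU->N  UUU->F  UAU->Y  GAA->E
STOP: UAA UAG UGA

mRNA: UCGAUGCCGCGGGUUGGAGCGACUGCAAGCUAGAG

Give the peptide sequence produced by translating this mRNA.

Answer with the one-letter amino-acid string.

start AUG at pos 3
pos 3: AUG -> M; peptide=M
pos 6: CCG -> P; peptide=MP
pos 9: CGG -> R; peptide=MPR
pos 12: GUU -> V; peptide=MPRV
pos 15: GGA -> G; peptide=MPRVG
pos 18: GCG -> A; peptide=MPRVGA
pos 21: ACU -> T; peptide=MPRVGAT
pos 24: GCA -> A; peptide=MPRVGATA
pos 27: AGC -> S; peptide=MPRVGATAS
pos 30: UAG -> STOP

Answer: MPRVGATAS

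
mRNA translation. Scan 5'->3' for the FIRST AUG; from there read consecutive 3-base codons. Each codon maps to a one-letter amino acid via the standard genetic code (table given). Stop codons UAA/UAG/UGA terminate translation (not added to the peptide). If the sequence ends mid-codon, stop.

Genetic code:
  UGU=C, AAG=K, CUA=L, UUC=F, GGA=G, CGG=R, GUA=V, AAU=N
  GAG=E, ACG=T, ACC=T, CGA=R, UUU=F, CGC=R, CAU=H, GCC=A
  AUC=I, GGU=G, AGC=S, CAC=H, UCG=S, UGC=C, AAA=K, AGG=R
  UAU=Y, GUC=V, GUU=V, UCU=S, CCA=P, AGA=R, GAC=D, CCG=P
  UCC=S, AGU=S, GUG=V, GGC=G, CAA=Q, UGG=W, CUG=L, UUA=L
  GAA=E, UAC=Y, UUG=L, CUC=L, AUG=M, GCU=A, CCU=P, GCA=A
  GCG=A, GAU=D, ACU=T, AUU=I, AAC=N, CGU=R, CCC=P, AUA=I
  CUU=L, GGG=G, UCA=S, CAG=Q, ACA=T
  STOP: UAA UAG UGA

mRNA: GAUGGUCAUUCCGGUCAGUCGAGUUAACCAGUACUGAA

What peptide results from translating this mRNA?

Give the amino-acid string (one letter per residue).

Answer: MVIPVSRVNQY

Derivation:
start AUG at pos 1
pos 1: AUG -> M; peptide=M
pos 4: GUC -> V; peptide=MV
pos 7: AUU -> I; peptide=MVI
pos 10: CCG -> P; peptide=MVIP
pos 13: GUC -> V; peptide=MVIPV
pos 16: AGU -> S; peptide=MVIPVS
pos 19: CGA -> R; peptide=MVIPVSR
pos 22: GUU -> V; peptide=MVIPVSRV
pos 25: AAC -> N; peptide=MVIPVSRVN
pos 28: CAG -> Q; peptide=MVIPVSRVNQ
pos 31: UAC -> Y; peptide=MVIPVSRVNQY
pos 34: UGA -> STOP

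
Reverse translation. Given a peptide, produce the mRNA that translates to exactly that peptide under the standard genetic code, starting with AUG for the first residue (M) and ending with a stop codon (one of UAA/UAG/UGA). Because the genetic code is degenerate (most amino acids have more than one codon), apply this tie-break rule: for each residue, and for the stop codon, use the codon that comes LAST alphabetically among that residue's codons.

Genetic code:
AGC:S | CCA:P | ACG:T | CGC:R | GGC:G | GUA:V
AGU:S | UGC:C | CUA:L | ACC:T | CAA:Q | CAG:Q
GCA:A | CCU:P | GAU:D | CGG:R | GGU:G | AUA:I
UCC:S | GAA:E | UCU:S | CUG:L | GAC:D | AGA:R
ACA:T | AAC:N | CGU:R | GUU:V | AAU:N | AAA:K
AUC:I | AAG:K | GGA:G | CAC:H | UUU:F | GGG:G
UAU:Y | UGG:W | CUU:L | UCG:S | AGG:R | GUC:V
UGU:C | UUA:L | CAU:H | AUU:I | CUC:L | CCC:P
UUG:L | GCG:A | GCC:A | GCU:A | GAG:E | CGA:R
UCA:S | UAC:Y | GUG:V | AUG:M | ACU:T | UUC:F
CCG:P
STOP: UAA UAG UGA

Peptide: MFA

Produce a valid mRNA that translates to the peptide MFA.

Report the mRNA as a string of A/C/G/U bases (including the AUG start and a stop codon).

Answer: mRNA: AUGUUUGCUUGA

Derivation:
residue 1: M -> AUG (start codon)
residue 2: F codons sorted = UUC,UUU -> pick last = UUU
residue 3: A codons sorted = GCA,GCC,GCG,GCU -> pick last = GCU
terminator: stop codons sorted = UAA,UAG,UGA -> pick last = UGA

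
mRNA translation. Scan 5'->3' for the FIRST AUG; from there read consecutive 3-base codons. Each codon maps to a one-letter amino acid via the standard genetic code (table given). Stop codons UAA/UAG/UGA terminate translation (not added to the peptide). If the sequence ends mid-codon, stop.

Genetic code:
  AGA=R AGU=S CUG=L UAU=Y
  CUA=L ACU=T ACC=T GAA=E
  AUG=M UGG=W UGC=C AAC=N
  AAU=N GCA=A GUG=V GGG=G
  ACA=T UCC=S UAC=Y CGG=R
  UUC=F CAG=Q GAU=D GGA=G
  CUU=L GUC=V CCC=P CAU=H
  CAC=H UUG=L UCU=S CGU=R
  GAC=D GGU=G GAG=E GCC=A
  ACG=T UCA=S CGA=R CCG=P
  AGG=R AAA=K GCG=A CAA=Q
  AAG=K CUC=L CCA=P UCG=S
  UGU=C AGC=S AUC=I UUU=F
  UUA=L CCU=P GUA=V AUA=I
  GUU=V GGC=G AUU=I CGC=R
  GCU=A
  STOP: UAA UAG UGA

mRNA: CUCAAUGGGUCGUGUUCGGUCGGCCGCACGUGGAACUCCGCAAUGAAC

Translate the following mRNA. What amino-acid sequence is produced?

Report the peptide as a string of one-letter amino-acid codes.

Answer: MGRVRSAARGTPQ

Derivation:
start AUG at pos 4
pos 4: AUG -> M; peptide=M
pos 7: GGU -> G; peptide=MG
pos 10: CGU -> R; peptide=MGR
pos 13: GUU -> V; peptide=MGRV
pos 16: CGG -> R; peptide=MGRVR
pos 19: UCG -> S; peptide=MGRVRS
pos 22: GCC -> A; peptide=MGRVRSA
pos 25: GCA -> A; peptide=MGRVRSAA
pos 28: CGU -> R; peptide=MGRVRSAAR
pos 31: GGA -> G; peptide=MGRVRSAARG
pos 34: ACU -> T; peptide=MGRVRSAARGT
pos 37: CCG -> P; peptide=MGRVRSAARGTP
pos 40: CAA -> Q; peptide=MGRVRSAARGTPQ
pos 43: UGA -> STOP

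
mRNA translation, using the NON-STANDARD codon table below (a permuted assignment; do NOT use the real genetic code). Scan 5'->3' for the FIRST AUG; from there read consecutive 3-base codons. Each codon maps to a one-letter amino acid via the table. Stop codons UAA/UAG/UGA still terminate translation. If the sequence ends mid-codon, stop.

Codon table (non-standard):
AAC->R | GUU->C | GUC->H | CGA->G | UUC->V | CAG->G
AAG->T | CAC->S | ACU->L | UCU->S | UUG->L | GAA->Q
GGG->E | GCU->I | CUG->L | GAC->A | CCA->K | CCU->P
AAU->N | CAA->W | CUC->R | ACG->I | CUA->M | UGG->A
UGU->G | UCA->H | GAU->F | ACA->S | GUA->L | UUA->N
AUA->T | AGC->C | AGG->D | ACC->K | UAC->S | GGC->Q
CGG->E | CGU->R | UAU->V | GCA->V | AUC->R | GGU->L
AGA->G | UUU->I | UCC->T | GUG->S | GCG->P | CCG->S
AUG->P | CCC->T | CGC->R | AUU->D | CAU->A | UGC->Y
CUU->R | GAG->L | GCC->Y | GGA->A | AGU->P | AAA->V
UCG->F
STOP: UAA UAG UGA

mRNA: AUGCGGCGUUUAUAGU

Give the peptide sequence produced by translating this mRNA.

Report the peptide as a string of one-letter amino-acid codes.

Answer: PERN

Derivation:
start AUG at pos 0
pos 0: AUG -> P; peptide=P
pos 3: CGG -> E; peptide=PE
pos 6: CGU -> R; peptide=PER
pos 9: UUA -> N; peptide=PERN
pos 12: UAG -> STOP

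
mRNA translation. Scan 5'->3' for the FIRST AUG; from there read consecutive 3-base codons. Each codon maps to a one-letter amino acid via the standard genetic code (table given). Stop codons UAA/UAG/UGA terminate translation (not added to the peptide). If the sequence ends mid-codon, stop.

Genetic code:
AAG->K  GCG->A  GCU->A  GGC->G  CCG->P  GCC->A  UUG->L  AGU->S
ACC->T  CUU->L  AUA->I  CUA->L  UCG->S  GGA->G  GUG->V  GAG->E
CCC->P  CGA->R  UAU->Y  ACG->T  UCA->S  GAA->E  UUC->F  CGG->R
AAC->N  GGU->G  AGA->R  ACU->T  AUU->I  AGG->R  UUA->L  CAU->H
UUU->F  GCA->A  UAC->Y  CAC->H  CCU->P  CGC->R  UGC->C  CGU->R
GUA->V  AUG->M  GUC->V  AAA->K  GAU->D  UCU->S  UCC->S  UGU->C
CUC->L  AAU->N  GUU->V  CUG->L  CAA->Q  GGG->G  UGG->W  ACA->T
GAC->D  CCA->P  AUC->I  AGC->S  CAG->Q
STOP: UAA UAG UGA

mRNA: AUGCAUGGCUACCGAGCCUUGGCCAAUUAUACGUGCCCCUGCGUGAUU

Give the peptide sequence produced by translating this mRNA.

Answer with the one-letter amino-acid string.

Answer: MHGYRALANYTCPCVI

Derivation:
start AUG at pos 0
pos 0: AUG -> M; peptide=M
pos 3: CAU -> H; peptide=MH
pos 6: GGC -> G; peptide=MHG
pos 9: UAC -> Y; peptide=MHGY
pos 12: CGA -> R; peptide=MHGYR
pos 15: GCC -> A; peptide=MHGYRA
pos 18: UUG -> L; peptide=MHGYRAL
pos 21: GCC -> A; peptide=MHGYRALA
pos 24: AAU -> N; peptide=MHGYRALAN
pos 27: UAU -> Y; peptide=MHGYRALANY
pos 30: ACG -> T; peptide=MHGYRALANYT
pos 33: UGC -> C; peptide=MHGYRALANYTC
pos 36: CCC -> P; peptide=MHGYRALANYTCP
pos 39: UGC -> C; peptide=MHGYRALANYTCPC
pos 42: GUG -> V; peptide=MHGYRALANYTCPCV
pos 45: AUU -> I; peptide=MHGYRALANYTCPCVI
pos 48: only 0 nt remain (<3), stop (end of mRNA)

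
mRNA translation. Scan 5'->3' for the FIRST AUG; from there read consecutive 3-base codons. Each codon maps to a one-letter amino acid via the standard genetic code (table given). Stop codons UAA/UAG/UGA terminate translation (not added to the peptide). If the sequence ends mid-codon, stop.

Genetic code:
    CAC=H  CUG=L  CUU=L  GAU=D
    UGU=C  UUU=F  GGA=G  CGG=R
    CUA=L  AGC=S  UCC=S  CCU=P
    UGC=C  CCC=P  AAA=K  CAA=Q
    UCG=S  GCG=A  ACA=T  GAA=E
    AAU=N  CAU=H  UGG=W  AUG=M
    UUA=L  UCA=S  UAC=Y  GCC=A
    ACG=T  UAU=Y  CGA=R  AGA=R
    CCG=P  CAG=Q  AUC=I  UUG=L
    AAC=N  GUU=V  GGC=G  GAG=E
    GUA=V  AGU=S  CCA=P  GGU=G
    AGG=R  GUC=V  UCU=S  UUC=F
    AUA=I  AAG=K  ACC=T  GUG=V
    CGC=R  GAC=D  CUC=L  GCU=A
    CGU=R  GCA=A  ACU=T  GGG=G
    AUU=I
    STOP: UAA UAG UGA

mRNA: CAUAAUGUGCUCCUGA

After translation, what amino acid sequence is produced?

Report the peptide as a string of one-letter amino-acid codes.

start AUG at pos 4
pos 4: AUG -> M; peptide=M
pos 7: UGC -> C; peptide=MC
pos 10: UCC -> S; peptide=MCS
pos 13: UGA -> STOP

Answer: MCS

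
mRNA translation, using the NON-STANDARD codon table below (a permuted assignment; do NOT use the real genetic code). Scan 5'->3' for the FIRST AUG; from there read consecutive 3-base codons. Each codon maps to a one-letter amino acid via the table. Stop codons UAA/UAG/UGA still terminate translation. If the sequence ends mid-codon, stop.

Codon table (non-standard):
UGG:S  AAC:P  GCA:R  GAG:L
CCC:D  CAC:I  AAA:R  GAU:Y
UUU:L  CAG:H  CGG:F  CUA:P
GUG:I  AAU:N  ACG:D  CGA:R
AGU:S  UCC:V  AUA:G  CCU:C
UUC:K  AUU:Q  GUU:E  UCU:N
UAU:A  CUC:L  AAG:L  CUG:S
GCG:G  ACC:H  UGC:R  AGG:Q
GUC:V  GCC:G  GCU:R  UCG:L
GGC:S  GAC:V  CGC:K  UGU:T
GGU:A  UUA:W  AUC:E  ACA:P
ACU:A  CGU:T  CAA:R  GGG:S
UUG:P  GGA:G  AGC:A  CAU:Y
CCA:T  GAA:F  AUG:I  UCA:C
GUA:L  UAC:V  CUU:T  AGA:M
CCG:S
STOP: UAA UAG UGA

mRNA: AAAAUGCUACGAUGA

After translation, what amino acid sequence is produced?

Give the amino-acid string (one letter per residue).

start AUG at pos 3
pos 3: AUG -> I; peptide=I
pos 6: CUA -> P; peptide=IP
pos 9: CGA -> R; peptide=IPR
pos 12: UGA -> STOP

Answer: IPR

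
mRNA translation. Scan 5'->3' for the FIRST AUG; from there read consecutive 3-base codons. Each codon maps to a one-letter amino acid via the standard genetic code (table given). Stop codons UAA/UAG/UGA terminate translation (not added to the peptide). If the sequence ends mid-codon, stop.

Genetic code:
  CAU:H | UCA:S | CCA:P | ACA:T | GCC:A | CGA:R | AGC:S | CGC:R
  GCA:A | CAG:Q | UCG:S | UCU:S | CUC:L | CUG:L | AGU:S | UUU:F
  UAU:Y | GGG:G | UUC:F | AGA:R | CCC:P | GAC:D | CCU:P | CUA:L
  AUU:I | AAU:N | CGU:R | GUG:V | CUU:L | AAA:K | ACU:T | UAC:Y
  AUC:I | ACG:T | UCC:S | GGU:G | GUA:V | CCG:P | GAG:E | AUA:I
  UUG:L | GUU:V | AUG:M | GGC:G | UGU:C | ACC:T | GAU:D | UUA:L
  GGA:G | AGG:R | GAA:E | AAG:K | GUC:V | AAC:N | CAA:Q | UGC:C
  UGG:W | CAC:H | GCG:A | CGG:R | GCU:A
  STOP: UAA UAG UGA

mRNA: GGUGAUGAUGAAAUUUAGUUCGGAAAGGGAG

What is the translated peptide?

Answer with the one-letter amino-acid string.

Answer: MMKFSSERE

Derivation:
start AUG at pos 4
pos 4: AUG -> M; peptide=M
pos 7: AUG -> M; peptide=MM
pos 10: AAA -> K; peptide=MMK
pos 13: UUU -> F; peptide=MMKF
pos 16: AGU -> S; peptide=MMKFS
pos 19: UCG -> S; peptide=MMKFSS
pos 22: GAA -> E; peptide=MMKFSSE
pos 25: AGG -> R; peptide=MMKFSSER
pos 28: GAG -> E; peptide=MMKFSSERE
pos 31: only 0 nt remain (<3), stop (end of mRNA)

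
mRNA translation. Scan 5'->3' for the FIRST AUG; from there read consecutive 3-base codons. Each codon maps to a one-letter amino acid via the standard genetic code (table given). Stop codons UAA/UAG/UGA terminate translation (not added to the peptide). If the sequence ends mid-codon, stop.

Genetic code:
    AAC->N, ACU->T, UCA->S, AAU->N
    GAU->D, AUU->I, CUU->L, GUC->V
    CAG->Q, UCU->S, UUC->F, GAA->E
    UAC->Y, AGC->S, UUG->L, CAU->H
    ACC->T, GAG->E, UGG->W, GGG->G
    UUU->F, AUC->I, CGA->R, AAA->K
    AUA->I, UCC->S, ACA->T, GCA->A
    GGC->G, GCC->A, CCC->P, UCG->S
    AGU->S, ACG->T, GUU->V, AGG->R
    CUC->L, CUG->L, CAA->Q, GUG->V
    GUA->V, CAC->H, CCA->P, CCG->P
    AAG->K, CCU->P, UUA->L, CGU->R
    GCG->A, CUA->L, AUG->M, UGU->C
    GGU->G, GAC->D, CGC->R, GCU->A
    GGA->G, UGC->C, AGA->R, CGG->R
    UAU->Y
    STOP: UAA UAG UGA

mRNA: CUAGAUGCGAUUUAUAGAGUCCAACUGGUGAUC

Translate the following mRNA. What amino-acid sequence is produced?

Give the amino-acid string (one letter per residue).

start AUG at pos 4
pos 4: AUG -> M; peptide=M
pos 7: CGA -> R; peptide=MR
pos 10: UUU -> F; peptide=MRF
pos 13: AUA -> I; peptide=MRFI
pos 16: GAG -> E; peptide=MRFIE
pos 19: UCC -> S; peptide=MRFIES
pos 22: AAC -> N; peptide=MRFIESN
pos 25: UGG -> W; peptide=MRFIESNW
pos 28: UGA -> STOP

Answer: MRFIESNW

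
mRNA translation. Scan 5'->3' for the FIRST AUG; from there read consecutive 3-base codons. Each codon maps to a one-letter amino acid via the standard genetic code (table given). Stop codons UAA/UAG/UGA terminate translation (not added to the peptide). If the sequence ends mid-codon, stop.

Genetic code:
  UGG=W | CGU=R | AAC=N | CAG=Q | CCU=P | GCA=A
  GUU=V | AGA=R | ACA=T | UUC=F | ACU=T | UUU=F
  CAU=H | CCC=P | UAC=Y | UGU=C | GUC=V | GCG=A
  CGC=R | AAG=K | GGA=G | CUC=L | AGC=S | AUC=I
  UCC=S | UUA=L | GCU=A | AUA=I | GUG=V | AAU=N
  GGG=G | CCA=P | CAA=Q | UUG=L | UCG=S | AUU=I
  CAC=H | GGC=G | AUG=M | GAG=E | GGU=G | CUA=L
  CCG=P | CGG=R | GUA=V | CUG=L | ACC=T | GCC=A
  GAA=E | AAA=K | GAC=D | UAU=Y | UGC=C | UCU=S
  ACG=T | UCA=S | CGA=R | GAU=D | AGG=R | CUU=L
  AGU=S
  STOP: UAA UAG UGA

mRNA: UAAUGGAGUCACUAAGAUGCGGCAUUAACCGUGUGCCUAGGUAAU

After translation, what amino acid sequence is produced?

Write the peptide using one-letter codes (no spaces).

start AUG at pos 2
pos 2: AUG -> M; peptide=M
pos 5: GAG -> E; peptide=ME
pos 8: UCA -> S; peptide=MES
pos 11: CUA -> L; peptide=MESL
pos 14: AGA -> R; peptide=MESLR
pos 17: UGC -> C; peptide=MESLRC
pos 20: GGC -> G; peptide=MESLRCG
pos 23: AUU -> I; peptide=MESLRCGI
pos 26: AAC -> N; peptide=MESLRCGIN
pos 29: CGU -> R; peptide=MESLRCGINR
pos 32: GUG -> V; peptide=MESLRCGINRV
pos 35: CCU -> P; peptide=MESLRCGINRVP
pos 38: AGG -> R; peptide=MESLRCGINRVPR
pos 41: UAA -> STOP

Answer: MESLRCGINRVPR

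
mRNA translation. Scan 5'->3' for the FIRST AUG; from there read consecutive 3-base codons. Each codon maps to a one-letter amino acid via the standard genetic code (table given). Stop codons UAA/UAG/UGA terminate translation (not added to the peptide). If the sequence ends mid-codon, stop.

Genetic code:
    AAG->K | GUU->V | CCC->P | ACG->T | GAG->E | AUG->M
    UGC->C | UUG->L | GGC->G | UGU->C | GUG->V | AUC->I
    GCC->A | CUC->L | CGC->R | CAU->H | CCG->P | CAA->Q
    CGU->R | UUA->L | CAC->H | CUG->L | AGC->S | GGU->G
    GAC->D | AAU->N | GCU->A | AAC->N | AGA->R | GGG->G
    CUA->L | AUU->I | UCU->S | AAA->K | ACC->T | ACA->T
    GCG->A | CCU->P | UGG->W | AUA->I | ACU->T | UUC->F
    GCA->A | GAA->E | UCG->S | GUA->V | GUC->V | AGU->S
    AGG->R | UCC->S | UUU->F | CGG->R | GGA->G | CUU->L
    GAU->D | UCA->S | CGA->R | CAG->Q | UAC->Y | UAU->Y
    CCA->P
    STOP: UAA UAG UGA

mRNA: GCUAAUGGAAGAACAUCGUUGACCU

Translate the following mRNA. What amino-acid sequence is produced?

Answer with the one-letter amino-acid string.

start AUG at pos 4
pos 4: AUG -> M; peptide=M
pos 7: GAA -> E; peptide=ME
pos 10: GAA -> E; peptide=MEE
pos 13: CAU -> H; peptide=MEEH
pos 16: CGU -> R; peptide=MEEHR
pos 19: UGA -> STOP

Answer: MEEHR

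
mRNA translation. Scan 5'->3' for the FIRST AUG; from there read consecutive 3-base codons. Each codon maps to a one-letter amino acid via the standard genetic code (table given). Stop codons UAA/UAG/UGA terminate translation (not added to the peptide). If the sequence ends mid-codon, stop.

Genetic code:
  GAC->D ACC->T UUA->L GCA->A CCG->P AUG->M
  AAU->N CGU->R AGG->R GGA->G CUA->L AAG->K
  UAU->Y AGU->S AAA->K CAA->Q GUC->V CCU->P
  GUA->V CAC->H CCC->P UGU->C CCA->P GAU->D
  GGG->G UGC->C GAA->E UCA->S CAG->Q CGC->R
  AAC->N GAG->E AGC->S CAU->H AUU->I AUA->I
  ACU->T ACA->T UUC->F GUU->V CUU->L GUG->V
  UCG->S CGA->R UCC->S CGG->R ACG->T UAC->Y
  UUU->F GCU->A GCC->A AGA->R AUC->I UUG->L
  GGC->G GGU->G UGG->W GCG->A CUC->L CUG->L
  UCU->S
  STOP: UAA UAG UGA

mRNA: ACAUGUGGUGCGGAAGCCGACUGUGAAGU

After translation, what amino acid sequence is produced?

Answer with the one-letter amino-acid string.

Answer: MWCGSRL

Derivation:
start AUG at pos 2
pos 2: AUG -> M; peptide=M
pos 5: UGG -> W; peptide=MW
pos 8: UGC -> C; peptide=MWC
pos 11: GGA -> G; peptide=MWCG
pos 14: AGC -> S; peptide=MWCGS
pos 17: CGA -> R; peptide=MWCGSR
pos 20: CUG -> L; peptide=MWCGSRL
pos 23: UGA -> STOP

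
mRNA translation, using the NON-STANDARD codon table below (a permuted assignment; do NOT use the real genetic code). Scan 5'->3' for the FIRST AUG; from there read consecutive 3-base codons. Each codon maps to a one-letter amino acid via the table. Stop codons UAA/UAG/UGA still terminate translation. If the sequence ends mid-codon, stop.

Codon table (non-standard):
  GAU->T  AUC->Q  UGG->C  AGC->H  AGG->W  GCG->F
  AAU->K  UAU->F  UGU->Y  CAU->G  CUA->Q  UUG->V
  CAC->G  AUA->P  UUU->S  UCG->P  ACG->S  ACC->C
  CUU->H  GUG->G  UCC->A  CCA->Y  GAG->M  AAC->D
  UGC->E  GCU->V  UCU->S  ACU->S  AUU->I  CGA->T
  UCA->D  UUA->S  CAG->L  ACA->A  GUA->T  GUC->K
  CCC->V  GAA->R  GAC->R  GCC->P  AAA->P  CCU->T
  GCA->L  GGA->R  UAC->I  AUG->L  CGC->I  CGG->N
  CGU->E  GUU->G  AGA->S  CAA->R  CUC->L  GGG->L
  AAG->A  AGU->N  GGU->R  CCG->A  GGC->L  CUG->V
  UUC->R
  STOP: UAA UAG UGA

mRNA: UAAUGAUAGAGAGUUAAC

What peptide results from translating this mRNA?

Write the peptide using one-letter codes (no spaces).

start AUG at pos 2
pos 2: AUG -> L; peptide=L
pos 5: AUA -> P; peptide=LP
pos 8: GAG -> M; peptide=LPM
pos 11: AGU -> N; peptide=LPMN
pos 14: UAA -> STOP

Answer: LPMN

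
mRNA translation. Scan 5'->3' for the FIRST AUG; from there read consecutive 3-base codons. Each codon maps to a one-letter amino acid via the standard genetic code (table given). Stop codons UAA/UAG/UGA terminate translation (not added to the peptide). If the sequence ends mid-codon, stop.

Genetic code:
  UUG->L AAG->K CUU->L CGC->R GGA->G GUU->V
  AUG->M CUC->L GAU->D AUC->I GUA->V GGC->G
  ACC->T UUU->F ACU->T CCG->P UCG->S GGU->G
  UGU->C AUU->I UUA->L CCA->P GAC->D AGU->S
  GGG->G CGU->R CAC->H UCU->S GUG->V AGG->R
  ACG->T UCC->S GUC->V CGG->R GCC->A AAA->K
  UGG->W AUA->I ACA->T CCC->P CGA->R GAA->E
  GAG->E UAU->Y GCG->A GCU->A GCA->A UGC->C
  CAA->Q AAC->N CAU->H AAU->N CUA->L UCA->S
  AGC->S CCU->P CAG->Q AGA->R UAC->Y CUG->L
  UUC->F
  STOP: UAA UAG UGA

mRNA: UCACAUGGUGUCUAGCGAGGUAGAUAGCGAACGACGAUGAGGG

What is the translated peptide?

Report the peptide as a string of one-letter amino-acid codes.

Answer: MVSSEVDSERR

Derivation:
start AUG at pos 4
pos 4: AUG -> M; peptide=M
pos 7: GUG -> V; peptide=MV
pos 10: UCU -> S; peptide=MVS
pos 13: AGC -> S; peptide=MVSS
pos 16: GAG -> E; peptide=MVSSE
pos 19: GUA -> V; peptide=MVSSEV
pos 22: GAU -> D; peptide=MVSSEVD
pos 25: AGC -> S; peptide=MVSSEVDS
pos 28: GAA -> E; peptide=MVSSEVDSE
pos 31: CGA -> R; peptide=MVSSEVDSER
pos 34: CGA -> R; peptide=MVSSEVDSERR
pos 37: UGA -> STOP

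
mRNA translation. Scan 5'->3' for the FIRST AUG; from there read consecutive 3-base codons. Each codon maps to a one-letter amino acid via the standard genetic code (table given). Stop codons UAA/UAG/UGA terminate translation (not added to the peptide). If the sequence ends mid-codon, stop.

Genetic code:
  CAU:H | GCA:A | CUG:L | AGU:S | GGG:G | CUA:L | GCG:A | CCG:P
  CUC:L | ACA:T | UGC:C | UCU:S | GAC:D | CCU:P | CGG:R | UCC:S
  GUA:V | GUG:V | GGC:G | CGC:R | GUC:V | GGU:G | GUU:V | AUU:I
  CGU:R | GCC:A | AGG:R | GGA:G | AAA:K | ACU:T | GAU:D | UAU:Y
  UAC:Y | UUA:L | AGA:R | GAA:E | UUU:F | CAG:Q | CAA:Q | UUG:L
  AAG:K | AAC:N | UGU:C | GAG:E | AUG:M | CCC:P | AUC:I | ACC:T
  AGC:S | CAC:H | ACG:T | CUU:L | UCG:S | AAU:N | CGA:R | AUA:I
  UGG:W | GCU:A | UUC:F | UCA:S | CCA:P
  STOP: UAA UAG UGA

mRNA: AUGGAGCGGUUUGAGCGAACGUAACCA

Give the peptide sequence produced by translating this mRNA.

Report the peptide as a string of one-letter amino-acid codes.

start AUG at pos 0
pos 0: AUG -> M; peptide=M
pos 3: GAG -> E; peptide=ME
pos 6: CGG -> R; peptide=MER
pos 9: UUU -> F; peptide=MERF
pos 12: GAG -> E; peptide=MERFE
pos 15: CGA -> R; peptide=MERFER
pos 18: ACG -> T; peptide=MERFERT
pos 21: UAA -> STOP

Answer: MERFERT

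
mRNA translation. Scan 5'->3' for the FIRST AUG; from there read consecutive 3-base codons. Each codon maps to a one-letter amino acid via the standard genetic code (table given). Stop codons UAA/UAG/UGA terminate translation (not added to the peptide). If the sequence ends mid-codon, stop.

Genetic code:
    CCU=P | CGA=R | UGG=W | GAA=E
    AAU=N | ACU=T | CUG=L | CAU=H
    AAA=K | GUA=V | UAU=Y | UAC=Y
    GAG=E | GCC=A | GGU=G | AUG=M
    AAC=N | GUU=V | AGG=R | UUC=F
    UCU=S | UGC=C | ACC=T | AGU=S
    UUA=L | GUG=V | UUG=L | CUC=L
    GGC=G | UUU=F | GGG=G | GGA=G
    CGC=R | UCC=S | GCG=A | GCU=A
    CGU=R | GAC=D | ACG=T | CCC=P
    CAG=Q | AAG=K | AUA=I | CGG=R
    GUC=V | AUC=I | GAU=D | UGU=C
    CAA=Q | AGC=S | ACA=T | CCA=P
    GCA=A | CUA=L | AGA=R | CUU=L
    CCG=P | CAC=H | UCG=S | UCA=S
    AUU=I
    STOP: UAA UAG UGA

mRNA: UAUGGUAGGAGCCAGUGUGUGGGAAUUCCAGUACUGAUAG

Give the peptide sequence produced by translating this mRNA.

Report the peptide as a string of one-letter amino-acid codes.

Answer: MVGASVWEFQY

Derivation:
start AUG at pos 1
pos 1: AUG -> M; peptide=M
pos 4: GUA -> V; peptide=MV
pos 7: GGA -> G; peptide=MVG
pos 10: GCC -> A; peptide=MVGA
pos 13: AGU -> S; peptide=MVGAS
pos 16: GUG -> V; peptide=MVGASV
pos 19: UGG -> W; peptide=MVGASVW
pos 22: GAA -> E; peptide=MVGASVWE
pos 25: UUC -> F; peptide=MVGASVWEF
pos 28: CAG -> Q; peptide=MVGASVWEFQ
pos 31: UAC -> Y; peptide=MVGASVWEFQY
pos 34: UGA -> STOP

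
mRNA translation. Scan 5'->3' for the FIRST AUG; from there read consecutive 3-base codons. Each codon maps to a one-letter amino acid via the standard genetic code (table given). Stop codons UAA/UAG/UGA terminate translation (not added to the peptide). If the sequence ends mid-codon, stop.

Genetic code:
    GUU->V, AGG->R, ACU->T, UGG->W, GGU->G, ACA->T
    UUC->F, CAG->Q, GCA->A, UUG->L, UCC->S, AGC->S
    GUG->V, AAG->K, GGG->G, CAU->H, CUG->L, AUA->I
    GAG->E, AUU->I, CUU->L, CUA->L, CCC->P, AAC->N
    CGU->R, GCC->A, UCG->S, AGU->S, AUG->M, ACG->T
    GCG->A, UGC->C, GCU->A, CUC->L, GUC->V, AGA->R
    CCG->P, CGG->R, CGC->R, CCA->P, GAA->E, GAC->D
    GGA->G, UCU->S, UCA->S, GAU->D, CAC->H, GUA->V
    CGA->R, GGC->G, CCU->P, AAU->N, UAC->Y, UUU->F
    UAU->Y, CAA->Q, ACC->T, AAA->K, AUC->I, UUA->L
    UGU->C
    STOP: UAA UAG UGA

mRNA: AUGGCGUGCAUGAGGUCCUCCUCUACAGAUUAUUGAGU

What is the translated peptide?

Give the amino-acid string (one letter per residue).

Answer: MACMRSSSTDY

Derivation:
start AUG at pos 0
pos 0: AUG -> M; peptide=M
pos 3: GCG -> A; peptide=MA
pos 6: UGC -> C; peptide=MAC
pos 9: AUG -> M; peptide=MACM
pos 12: AGG -> R; peptide=MACMR
pos 15: UCC -> S; peptide=MACMRS
pos 18: UCC -> S; peptide=MACMRSS
pos 21: UCU -> S; peptide=MACMRSSS
pos 24: ACA -> T; peptide=MACMRSSST
pos 27: GAU -> D; peptide=MACMRSSSTD
pos 30: UAU -> Y; peptide=MACMRSSSTDY
pos 33: UGA -> STOP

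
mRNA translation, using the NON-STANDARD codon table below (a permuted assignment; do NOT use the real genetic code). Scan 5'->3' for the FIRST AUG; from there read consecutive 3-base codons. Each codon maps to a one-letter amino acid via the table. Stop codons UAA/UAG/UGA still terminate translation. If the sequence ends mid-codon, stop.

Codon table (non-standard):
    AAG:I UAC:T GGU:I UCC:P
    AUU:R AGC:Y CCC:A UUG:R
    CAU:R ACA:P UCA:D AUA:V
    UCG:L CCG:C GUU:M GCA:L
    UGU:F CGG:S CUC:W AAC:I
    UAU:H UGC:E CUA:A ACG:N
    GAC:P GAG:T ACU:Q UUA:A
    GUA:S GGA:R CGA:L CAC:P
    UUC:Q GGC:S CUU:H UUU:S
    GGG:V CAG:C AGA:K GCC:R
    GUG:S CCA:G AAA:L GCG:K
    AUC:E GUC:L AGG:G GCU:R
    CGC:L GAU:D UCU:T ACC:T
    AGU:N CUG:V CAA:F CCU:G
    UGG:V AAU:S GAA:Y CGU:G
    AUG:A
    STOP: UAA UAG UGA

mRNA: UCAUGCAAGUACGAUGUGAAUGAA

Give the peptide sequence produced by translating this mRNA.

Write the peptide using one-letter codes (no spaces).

start AUG at pos 2
pos 2: AUG -> A; peptide=A
pos 5: CAA -> F; peptide=AF
pos 8: GUA -> S; peptide=AFS
pos 11: CGA -> L; peptide=AFSL
pos 14: UGU -> F; peptide=AFSLF
pos 17: GAA -> Y; peptide=AFSLFY
pos 20: UGA -> STOP

Answer: AFSLFY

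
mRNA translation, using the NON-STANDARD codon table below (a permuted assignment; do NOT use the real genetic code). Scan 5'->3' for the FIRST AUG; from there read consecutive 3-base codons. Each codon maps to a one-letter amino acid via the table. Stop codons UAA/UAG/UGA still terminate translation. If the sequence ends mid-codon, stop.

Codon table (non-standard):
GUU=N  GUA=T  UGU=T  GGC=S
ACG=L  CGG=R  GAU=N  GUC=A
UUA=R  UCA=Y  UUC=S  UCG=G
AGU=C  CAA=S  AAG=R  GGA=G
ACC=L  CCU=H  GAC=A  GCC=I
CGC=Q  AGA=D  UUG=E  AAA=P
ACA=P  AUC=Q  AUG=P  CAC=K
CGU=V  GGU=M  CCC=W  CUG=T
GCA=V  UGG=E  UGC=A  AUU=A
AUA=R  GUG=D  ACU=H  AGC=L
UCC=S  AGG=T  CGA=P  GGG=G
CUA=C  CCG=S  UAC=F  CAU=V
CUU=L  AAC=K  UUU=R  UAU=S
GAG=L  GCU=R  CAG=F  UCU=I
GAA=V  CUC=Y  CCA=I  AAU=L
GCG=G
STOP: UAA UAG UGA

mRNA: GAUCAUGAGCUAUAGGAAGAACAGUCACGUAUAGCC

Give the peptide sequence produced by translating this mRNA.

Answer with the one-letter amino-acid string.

Answer: PLSTRKCKT

Derivation:
start AUG at pos 4
pos 4: AUG -> P; peptide=P
pos 7: AGC -> L; peptide=PL
pos 10: UAU -> S; peptide=PLS
pos 13: AGG -> T; peptide=PLST
pos 16: AAG -> R; peptide=PLSTR
pos 19: AAC -> K; peptide=PLSTRK
pos 22: AGU -> C; peptide=PLSTRKC
pos 25: CAC -> K; peptide=PLSTRKCK
pos 28: GUA -> T; peptide=PLSTRKCKT
pos 31: UAG -> STOP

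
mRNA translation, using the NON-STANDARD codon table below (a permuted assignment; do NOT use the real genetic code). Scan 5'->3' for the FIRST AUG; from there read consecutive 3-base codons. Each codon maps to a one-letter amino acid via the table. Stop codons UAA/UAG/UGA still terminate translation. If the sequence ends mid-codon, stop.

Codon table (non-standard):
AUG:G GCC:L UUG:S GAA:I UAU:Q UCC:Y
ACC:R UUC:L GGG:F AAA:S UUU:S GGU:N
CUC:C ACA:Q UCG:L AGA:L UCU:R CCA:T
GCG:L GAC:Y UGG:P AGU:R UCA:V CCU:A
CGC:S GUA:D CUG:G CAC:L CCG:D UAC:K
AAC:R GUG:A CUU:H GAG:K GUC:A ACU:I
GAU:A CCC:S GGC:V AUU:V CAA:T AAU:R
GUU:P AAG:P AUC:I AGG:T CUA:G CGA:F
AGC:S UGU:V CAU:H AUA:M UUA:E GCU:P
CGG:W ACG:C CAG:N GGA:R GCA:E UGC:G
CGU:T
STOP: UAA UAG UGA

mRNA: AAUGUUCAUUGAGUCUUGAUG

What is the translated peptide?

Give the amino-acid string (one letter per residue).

start AUG at pos 1
pos 1: AUG -> G; peptide=G
pos 4: UUC -> L; peptide=GL
pos 7: AUU -> V; peptide=GLV
pos 10: GAG -> K; peptide=GLVK
pos 13: UCU -> R; peptide=GLVKR
pos 16: UGA -> STOP

Answer: GLVKR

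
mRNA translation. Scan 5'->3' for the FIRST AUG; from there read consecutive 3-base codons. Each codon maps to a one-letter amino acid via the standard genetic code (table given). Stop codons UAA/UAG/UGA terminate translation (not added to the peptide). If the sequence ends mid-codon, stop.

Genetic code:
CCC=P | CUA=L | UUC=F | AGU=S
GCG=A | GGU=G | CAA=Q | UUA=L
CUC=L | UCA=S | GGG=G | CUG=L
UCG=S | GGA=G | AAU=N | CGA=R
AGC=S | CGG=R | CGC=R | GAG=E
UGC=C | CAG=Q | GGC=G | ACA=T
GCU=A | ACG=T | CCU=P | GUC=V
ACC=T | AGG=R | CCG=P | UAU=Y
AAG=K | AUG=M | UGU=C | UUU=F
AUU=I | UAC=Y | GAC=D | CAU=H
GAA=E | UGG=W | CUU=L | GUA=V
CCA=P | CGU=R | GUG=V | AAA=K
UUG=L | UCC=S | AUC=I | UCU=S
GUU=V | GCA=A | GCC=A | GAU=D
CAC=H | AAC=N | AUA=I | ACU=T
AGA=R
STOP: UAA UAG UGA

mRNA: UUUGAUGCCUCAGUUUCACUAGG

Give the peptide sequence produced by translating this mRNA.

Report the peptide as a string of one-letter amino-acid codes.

start AUG at pos 4
pos 4: AUG -> M; peptide=M
pos 7: CCU -> P; peptide=MP
pos 10: CAG -> Q; peptide=MPQ
pos 13: UUU -> F; peptide=MPQF
pos 16: CAC -> H; peptide=MPQFH
pos 19: UAG -> STOP

Answer: MPQFH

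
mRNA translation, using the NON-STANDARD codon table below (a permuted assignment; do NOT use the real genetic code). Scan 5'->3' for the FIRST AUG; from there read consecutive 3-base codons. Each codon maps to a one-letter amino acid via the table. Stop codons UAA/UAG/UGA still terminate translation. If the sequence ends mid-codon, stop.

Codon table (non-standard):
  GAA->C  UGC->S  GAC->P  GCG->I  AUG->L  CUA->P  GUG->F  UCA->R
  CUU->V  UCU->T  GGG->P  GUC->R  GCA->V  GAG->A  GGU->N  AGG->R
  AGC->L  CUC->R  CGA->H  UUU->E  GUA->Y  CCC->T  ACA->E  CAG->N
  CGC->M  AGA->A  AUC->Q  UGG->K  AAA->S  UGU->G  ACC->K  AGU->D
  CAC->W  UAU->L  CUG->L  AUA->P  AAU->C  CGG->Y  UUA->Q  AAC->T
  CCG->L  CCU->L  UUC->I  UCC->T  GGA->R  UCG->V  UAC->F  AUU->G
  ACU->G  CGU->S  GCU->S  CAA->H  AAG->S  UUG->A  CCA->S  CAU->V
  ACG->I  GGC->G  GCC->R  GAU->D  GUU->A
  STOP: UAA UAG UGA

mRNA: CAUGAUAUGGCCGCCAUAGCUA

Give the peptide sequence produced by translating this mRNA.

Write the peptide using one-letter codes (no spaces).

Answer: LPKLS

Derivation:
start AUG at pos 1
pos 1: AUG -> L; peptide=L
pos 4: AUA -> P; peptide=LP
pos 7: UGG -> K; peptide=LPK
pos 10: CCG -> L; peptide=LPKL
pos 13: CCA -> S; peptide=LPKLS
pos 16: UAG -> STOP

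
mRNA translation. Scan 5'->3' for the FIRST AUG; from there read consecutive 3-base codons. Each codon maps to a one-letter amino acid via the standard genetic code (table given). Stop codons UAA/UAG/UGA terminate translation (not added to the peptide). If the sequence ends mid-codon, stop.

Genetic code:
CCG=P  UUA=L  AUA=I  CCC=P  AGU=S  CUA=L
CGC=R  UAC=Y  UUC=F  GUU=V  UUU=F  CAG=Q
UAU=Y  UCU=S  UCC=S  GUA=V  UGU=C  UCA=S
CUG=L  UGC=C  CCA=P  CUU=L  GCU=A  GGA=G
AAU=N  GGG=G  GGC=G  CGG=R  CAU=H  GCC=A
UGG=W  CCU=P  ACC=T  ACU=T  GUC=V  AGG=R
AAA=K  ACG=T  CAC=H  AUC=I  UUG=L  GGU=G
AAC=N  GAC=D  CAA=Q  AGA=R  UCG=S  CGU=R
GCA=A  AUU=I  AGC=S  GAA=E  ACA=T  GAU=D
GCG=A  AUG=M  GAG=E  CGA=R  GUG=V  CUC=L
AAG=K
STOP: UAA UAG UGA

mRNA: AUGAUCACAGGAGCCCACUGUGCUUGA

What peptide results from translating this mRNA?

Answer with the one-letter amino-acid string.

start AUG at pos 0
pos 0: AUG -> M; peptide=M
pos 3: AUC -> I; peptide=MI
pos 6: ACA -> T; peptide=MIT
pos 9: GGA -> G; peptide=MITG
pos 12: GCC -> A; peptide=MITGA
pos 15: CAC -> H; peptide=MITGAH
pos 18: UGU -> C; peptide=MITGAHC
pos 21: GCU -> A; peptide=MITGAHCA
pos 24: UGA -> STOP

Answer: MITGAHCA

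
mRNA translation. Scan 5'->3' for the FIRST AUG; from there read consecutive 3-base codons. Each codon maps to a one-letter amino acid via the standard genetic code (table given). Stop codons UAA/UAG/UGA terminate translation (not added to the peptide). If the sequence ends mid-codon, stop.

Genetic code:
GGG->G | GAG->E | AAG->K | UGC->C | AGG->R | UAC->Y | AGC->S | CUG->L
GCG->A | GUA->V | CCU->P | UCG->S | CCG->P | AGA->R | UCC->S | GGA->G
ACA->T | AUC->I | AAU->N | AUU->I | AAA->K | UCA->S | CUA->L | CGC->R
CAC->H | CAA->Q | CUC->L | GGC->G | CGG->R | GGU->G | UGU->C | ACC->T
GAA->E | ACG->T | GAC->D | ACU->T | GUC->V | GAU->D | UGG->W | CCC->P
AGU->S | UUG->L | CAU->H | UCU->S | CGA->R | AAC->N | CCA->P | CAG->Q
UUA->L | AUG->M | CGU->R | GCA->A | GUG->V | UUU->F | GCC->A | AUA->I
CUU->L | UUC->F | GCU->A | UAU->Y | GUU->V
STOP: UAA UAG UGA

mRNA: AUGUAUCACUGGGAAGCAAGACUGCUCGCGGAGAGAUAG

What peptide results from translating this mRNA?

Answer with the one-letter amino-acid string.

start AUG at pos 0
pos 0: AUG -> M; peptide=M
pos 3: UAU -> Y; peptide=MY
pos 6: CAC -> H; peptide=MYH
pos 9: UGG -> W; peptide=MYHW
pos 12: GAA -> E; peptide=MYHWE
pos 15: GCA -> A; peptide=MYHWEA
pos 18: AGA -> R; peptide=MYHWEAR
pos 21: CUG -> L; peptide=MYHWEARL
pos 24: CUC -> L; peptide=MYHWEARLL
pos 27: GCG -> A; peptide=MYHWEARLLA
pos 30: GAG -> E; peptide=MYHWEARLLAE
pos 33: AGA -> R; peptide=MYHWEARLLAER
pos 36: UAG -> STOP

Answer: MYHWEARLLAER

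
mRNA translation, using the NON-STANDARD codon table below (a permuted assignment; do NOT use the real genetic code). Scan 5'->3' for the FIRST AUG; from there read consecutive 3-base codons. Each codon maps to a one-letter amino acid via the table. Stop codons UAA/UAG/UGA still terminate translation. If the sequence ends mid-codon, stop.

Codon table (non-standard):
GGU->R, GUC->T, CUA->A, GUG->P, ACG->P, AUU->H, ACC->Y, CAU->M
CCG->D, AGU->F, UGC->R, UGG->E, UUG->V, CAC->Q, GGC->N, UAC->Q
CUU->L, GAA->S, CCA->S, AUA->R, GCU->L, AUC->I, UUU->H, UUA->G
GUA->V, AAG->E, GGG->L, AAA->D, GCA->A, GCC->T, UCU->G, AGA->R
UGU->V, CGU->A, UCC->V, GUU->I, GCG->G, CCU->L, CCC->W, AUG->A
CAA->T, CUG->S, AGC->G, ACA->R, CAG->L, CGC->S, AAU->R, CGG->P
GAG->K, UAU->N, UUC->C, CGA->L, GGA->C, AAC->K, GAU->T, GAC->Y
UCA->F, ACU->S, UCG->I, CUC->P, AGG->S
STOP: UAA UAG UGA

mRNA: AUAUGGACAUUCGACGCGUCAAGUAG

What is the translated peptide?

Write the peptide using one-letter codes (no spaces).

Answer: AYHLSTE

Derivation:
start AUG at pos 2
pos 2: AUG -> A; peptide=A
pos 5: GAC -> Y; peptide=AY
pos 8: AUU -> H; peptide=AYH
pos 11: CGA -> L; peptide=AYHL
pos 14: CGC -> S; peptide=AYHLS
pos 17: GUC -> T; peptide=AYHLST
pos 20: AAG -> E; peptide=AYHLSTE
pos 23: UAG -> STOP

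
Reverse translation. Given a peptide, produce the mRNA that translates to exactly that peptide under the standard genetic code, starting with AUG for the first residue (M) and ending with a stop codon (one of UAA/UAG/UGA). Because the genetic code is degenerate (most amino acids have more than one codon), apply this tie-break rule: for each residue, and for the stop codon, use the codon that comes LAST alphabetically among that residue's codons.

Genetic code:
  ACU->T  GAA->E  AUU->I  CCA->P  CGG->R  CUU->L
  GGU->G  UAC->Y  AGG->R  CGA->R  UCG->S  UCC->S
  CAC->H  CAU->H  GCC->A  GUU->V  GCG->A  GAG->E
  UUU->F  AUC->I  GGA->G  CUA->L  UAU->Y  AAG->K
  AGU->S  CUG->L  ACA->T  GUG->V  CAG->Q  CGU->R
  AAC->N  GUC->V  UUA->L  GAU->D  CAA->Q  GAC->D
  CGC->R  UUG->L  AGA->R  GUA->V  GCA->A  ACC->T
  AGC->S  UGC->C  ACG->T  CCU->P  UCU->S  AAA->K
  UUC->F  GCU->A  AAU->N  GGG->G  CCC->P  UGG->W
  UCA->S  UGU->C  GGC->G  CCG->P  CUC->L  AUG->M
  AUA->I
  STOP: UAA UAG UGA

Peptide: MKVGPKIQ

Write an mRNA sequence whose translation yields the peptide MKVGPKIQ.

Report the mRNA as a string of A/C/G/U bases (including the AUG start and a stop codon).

residue 1: M -> AUG (start codon)
residue 2: K codons sorted = AAA,AAG -> pick last = AAG
residue 3: V codons sorted = GUA,GUC,GUG,GUU -> pick last = GUU
residue 4: G codons sorted = GGA,GGC,GGG,GGU -> pick last = GGU
residue 5: P codons sorted = CCA,CCC,CCG,CCU -> pick last = CCU
residue 6: K codons sorted = AAA,AAG -> pick last = AAG
residue 7: I codons sorted = AUA,AUC,AUU -> pick last = AUU
residue 8: Q codons sorted = CAA,CAG -> pick last = CAG
terminator: stop codons sorted = UAA,UAG,UGA -> pick last = UGA

Answer: mRNA: AUGAAGGUUGGUCCUAAGAUUCAGUGA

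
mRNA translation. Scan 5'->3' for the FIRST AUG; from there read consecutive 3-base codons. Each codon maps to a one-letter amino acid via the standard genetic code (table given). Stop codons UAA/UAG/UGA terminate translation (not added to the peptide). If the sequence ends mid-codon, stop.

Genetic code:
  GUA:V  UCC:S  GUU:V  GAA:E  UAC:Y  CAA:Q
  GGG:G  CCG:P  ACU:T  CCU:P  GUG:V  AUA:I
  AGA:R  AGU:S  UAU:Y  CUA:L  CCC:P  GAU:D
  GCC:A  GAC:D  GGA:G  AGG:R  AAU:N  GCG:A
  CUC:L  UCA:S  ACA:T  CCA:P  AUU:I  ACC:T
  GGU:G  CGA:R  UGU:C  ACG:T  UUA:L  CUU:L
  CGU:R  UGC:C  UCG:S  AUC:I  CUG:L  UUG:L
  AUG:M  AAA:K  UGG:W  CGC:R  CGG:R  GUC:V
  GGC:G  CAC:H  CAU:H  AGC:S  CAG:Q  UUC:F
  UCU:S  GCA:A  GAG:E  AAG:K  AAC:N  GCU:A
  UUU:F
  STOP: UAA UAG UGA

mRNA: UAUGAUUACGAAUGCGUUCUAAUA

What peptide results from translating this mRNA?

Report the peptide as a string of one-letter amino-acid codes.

Answer: MITNAF

Derivation:
start AUG at pos 1
pos 1: AUG -> M; peptide=M
pos 4: AUU -> I; peptide=MI
pos 7: ACG -> T; peptide=MIT
pos 10: AAU -> N; peptide=MITN
pos 13: GCG -> A; peptide=MITNA
pos 16: UUC -> F; peptide=MITNAF
pos 19: UAA -> STOP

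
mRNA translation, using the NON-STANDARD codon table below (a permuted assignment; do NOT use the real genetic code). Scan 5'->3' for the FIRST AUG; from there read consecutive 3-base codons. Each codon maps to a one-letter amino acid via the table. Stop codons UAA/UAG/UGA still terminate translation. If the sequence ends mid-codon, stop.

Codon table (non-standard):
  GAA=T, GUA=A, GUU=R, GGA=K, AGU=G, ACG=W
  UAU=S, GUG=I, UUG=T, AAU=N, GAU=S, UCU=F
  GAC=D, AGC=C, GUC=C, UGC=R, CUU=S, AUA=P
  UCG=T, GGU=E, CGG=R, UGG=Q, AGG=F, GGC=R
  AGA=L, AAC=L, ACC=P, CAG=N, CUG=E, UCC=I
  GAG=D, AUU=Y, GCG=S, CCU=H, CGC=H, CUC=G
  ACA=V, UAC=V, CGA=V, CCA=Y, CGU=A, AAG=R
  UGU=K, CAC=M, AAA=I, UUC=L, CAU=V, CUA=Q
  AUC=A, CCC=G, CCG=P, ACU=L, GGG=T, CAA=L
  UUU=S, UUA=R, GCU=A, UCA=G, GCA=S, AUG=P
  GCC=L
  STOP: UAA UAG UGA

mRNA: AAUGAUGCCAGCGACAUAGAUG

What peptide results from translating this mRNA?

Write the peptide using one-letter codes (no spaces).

Answer: PPYSV

Derivation:
start AUG at pos 1
pos 1: AUG -> P; peptide=P
pos 4: AUG -> P; peptide=PP
pos 7: CCA -> Y; peptide=PPY
pos 10: GCG -> S; peptide=PPYS
pos 13: ACA -> V; peptide=PPYSV
pos 16: UAG -> STOP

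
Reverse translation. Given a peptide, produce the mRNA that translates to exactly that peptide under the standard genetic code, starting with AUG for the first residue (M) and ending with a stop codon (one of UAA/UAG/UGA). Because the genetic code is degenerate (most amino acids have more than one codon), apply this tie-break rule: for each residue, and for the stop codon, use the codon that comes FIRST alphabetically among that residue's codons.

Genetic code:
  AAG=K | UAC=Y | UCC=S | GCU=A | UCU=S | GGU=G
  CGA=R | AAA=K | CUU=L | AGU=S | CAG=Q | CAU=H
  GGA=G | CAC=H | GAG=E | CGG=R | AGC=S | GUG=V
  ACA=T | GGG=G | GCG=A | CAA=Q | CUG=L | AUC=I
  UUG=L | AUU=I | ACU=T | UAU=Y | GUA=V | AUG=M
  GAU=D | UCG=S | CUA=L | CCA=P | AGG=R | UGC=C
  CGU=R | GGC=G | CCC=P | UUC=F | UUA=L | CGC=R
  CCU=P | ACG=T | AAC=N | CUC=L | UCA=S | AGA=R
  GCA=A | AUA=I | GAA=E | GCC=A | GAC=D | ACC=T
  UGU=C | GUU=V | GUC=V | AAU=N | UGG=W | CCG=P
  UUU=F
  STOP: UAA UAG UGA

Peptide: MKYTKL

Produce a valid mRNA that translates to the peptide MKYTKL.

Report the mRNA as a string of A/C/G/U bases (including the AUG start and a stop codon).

Answer: mRNA: AUGAAAUACACAAAACUAUAA

Derivation:
residue 1: M -> AUG (start codon)
residue 2: K codons sorted = AAA,AAG -> pick first = AAA
residue 3: Y codons sorted = UAC,UAU -> pick first = UAC
residue 4: T codons sorted = ACA,ACC,ACG,ACU -> pick first = ACA
residue 5: K codons sorted = AAA,AAG -> pick first = AAA
residue 6: L codons sorted = CUA,CUC,CUG,CUU,UUA,UUG -> pick first = CUA
terminator: stop codons sorted = UAA,UAG,UGA -> pick first = UAA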